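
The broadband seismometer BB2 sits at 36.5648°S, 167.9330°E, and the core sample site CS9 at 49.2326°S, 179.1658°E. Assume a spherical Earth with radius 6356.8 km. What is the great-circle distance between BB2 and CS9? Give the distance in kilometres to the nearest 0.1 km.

1671.9 km

Δφ = -12.6678°,  Δλ = 11.2328°
a = sin²(Δφ/2) + cos φ₁ cos φ₂ sin²(Δλ/2) = 0.017194
c = 2·arcsin(√a) = 0.263013 rad = 15.0695°
d = R·c = 6356.8 × 0.263013 = 1671.9 km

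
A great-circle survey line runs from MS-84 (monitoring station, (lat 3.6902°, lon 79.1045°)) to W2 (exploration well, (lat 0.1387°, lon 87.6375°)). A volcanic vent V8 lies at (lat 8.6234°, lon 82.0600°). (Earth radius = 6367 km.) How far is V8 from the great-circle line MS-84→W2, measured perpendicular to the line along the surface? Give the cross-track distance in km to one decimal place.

δ₁₃ = central angle MS-84→V8 = 0.100209 rad  (haversine)
θ₁₃ = bearing MS-84→V8 = 30.635°,  θ₁₂ = bearing MS-84→W2 = 112.425°
dₓₜ = R·arcsin(sin δ₁₃ · sin(θ₁₃ − θ₁₂)) = 6367·arcsin(0.10004·sin(-81.790°)) = -631.471 km
|dₓₜ| = 631.471 km

631.5 km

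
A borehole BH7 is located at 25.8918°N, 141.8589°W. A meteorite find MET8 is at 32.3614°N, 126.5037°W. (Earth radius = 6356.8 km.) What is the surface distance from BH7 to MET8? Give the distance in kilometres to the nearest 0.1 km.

1649.9 km

Δφ = 6.4696°,  Δλ = 15.3552°
a = sin²(Δφ/2) + cos φ₁ cos φ₂ sin²(Δλ/2) = 0.016747
c = 2·arcsin(√a) = 0.259550 rad = 14.8711°
d = R·c = 6356.8 × 0.259550 = 1649.9 km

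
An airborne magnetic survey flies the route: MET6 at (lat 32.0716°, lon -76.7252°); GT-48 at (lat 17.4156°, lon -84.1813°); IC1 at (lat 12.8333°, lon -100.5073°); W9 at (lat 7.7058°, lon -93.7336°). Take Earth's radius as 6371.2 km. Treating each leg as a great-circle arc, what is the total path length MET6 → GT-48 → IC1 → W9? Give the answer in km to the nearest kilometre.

MET6→GT-48: c = 0.281551 rad, d = 1793.81 km
GT-48→IC1: c = 0.286316 rad, d = 1824.17 km
IC1→W9: c = 0.146734 rad, d = 934.87 km
Total = 1793.81 + 1824.17 + 934.87 = 4552.86 km

4553 km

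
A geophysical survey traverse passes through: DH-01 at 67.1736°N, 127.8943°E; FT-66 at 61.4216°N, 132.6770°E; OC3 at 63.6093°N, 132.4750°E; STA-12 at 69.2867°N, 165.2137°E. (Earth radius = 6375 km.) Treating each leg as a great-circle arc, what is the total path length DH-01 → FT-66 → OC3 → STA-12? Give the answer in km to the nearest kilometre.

DH-01→FT-66: c = 0.106645 rad, d = 679.86 km
FT-66→OC3: c = 0.038217 rad, d = 243.63 km
OC3→STA-12: c = 0.245068 rad, d = 1562.31 km
Total = 679.86 + 243.63 + 1562.31 = 2485.80 km

2486 km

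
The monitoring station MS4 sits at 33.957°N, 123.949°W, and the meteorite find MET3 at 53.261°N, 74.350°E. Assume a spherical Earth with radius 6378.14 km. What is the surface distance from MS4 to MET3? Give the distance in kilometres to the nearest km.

10168 km

Δφ = 19.3040°,  Δλ = -161.7010°
a = sin²(Δφ/2) + cos φ₁ cos φ₂ sin²(Δλ/2) = 0.511723
c = 2·arcsin(√a) = 1.594244 rad = 91.3435°
d = R·c = 6378.14 × 1.594244 = 10168.3 km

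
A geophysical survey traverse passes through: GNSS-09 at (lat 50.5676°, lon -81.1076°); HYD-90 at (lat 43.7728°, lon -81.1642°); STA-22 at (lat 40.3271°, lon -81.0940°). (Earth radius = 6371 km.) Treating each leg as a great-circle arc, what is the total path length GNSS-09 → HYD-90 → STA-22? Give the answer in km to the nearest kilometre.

GNSS-09→HYD-90: c = 0.118594 rad, d = 755.56 km
HYD-90→STA-22: c = 0.060146 rad, d = 383.19 km
Total = 755.56 + 383.19 = 1138.75 km

1139 km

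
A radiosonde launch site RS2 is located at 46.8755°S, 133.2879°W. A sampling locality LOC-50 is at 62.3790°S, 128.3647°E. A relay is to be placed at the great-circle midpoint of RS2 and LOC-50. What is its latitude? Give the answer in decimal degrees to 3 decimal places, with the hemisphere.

Bx = cos φ₂ cos Δλ = -0.067306,  By = cos φ₂ sin Δλ = -0.458709
φₘ = atan2(sin φ₁ + sin φ₂, √((cos φ₁ + Bx)² + By²)) = -64.57203°
λₘ = λ₁ + atan2(By, cos φ₁ + Bx) = -169.94893°

64.572°S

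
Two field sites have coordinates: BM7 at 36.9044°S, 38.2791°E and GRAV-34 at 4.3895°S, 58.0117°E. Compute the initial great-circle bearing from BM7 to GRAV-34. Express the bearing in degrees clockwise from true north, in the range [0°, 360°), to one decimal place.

33.8°

Δλ = 19.7326°
y = sin Δλ · cos φ₂ = 0.336641
x = cos φ₁ sin φ₂ − sin φ₁ cos φ₂ cos Δλ = 0.502361
θ = atan2(y, x) = 33.8267° → 33.8267° (mod 360°)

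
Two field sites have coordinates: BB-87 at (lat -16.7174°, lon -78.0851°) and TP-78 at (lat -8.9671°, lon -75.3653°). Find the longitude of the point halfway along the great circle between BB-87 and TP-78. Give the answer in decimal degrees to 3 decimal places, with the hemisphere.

76.704°W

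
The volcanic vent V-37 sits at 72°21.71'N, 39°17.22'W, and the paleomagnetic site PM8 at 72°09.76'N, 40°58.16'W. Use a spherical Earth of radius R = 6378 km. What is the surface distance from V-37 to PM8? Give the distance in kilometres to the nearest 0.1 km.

61.2 km

V-37: φ = +72.36183°, λ = -39.28700°
PM8: φ = +72.16267°, λ = -40.96933°
Δφ = -0.1992°,  Δλ = -1.6823°
a = sin²(Δφ/2) + cos φ₁ cos φ₂ sin²(Δλ/2) = 0.000023
c = 2·arcsin(√a) = 0.009597 rad = 0.5499°
d = R·c = 6378 × 0.009597 = 61.2 km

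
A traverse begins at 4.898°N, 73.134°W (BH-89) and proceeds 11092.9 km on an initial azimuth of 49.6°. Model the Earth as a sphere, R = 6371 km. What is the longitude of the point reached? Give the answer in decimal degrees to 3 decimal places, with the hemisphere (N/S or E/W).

δ = d/R = 11092.9/6371 = 1.741155 rad
φ₂ = arcsin(sin φ₁ cos δ + cos φ₁ sin δ cos θ)
   = arcsin(0.08538·-0.16954 + 0.99635·0.98552·0.64812) = 38.45720°
λ₂ = λ₁ + atan2(sin θ sin δ cos φ₁, cos δ − sin φ₁ sin φ₂) = 33.44607°

33.446°E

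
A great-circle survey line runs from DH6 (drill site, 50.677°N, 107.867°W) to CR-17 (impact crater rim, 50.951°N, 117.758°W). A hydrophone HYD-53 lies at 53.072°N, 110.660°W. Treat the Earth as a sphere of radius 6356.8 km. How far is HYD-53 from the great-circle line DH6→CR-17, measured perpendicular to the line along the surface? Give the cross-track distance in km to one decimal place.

δ₁₃ = central angle DH6→HYD-53 = 0.051499 rad  (haversine)
θ₁₃ = bearing DH6→HYD-53 = 325.338°,  θ₁₂ = bearing DH6→CR-17 = 276.341°
dₓₜ = R·arcsin(sin δ₁₃ · sin(θ₁₃ − θ₁₂)) = 6356.8·arcsin(0.05148·sin(48.997°)) = 247.011 km
|dₓₜ| = 247.011 km

247.0 km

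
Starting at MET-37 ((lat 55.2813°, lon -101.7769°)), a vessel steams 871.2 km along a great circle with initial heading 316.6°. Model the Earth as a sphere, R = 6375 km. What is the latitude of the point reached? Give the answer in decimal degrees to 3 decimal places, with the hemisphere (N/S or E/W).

60.537°N

δ = d/R = 871.2/6375 = 0.136659 rad
φ₂ = arcsin(sin φ₁ cos δ + cos φ₁ sin δ cos θ)
   = arcsin(0.82196·0.99068 + 0.56955·0.13623·0.72657) = 60.53671°
λ₂ = λ₁ + atan2(sin θ sin δ cos φ₁, cos δ − sin φ₁ sin φ₂) = -112.74749°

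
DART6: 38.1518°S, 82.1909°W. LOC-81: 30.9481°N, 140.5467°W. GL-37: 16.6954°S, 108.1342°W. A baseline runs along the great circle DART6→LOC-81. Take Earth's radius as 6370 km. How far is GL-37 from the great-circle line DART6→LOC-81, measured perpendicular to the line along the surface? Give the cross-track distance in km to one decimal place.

δ₁₃ = central angle DART6→GL-37 = 0.545647 rad  (haversine)
θ₁₃ = bearing DART6→GL-37 = 306.153°,  θ₁₂ = bearing DART6→LOC-81 = 313.063°
dₓₜ = R·arcsin(sin δ₁₃ · sin(θ₁₃ − θ₁₂)) = 6370·arcsin(0.51897·sin(-6.910°)) = -397.990 km
|dₓₜ| = 397.990 km

398.0 km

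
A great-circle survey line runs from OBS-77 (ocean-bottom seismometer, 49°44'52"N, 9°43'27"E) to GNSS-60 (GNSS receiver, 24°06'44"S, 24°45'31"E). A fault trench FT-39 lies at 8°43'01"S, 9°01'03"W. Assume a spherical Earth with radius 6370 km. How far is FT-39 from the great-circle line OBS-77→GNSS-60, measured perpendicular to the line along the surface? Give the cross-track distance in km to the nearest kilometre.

3387 km

OBS-77: φ = +49.74778°, λ = +9.72417°
GNSS-60: φ = -24.11222°, λ = +24.75861°
FT-39: φ = -8.71694°, λ = -9.01750°
δ₁₃ = central angle OBS-77→FT-39 = 1.059672 rad  (haversine)
θ₁₃ = bearing OBS-77→FT-39 = 201.354°,  θ₁₂ = bearing OBS-77→GNSS-60 = 165.815°
dₓₜ = R·arcsin(sin δ₁₃ · sin(θ₁₃ − θ₁₂)) = 6370·arcsin(0.87220·sin(35.539°)) = 3386.676 km
|dₓₜ| = 3386.676 km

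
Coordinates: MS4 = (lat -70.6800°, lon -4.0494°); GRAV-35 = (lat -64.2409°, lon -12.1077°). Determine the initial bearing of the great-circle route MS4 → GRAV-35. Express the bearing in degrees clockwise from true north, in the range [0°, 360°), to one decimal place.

330.6°

Δλ = -8.0583°
y = sin Δλ · cos φ₂ = -0.060921
x = cos φ₁ sin φ₂ − sin φ₁ cos φ₂ cos Δλ = 0.108098
θ = atan2(y, x) = -29.4044° → 330.5956° (mod 360°)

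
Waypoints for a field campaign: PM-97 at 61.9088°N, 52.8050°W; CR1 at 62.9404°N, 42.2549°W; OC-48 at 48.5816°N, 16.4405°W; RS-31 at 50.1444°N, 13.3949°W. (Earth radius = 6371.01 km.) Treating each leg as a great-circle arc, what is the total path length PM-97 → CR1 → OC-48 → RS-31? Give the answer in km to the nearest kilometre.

3077 km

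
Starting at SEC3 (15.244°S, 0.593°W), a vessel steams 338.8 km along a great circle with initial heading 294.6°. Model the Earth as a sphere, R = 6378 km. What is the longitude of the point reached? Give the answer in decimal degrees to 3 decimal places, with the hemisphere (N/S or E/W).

3.444°W

δ = d/R = 338.8/6378 = 0.053120 rad
φ₂ = arcsin(sin φ₁ cos δ + cos φ₁ sin δ cos θ)
   = arcsin(-0.26293·0.99859 + 0.96481·0.05310·0.41628) = -13.95941°
λ₂ = λ₁ + atan2(sin θ sin δ cos φ₁, cos δ − sin φ₁ sin φ₂) = -3.44436°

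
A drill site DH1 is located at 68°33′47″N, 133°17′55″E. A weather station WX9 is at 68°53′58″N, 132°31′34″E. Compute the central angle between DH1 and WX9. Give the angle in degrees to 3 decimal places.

0.438°

DH1: φ = +68.56306°, λ = +133.29861°
WX9: φ = +68.89944°, λ = +132.52611°
Δφ = 0.3364°,  Δλ = -0.7725°
a = sin²(Δφ/2) + cos φ₁ cos φ₂ sin²(Δλ/2) = 0.000015
c = 2·arcsin(√a) = 0.007641 rad = 0.4378°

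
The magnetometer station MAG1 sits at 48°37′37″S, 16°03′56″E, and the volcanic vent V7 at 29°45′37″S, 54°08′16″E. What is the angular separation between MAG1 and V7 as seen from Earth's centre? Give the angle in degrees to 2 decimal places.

MAG1: φ = -48.62694°, λ = +16.06556°
V7: φ = -29.76028°, λ = +54.13778°
Δφ = 18.8667°,  Δλ = 38.0722°
a = sin²(Δφ/2) + cos φ₁ cos φ₂ sin²(Δλ/2) = 0.087904
c = 2·arcsin(√a) = 0.602023 rad = 34.4934°

34.49°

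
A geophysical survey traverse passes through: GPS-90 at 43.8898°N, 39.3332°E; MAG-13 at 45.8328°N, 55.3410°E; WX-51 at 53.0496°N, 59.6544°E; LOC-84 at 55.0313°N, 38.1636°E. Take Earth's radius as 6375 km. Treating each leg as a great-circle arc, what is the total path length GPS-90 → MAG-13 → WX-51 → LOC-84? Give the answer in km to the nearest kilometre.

3555 km

GPS-90→MAG-13: c = 0.200564 rad, d = 1278.59 km
MAG-13→WX-51: c = 0.135072 rad, d = 861.09 km
WX-51→LOC-84: c = 0.222043 rad, d = 1415.52 km
Total = 1278.59 + 861.09 + 1415.52 = 3555.20 km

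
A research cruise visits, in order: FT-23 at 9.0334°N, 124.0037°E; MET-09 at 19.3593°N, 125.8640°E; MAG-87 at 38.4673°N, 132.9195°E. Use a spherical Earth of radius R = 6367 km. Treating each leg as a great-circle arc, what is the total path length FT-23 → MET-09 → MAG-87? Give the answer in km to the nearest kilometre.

FT-23→MET-09: c = 0.182940 rad, d = 1164.78 km
MET-09→MAG-87: c = 0.350184 rad, d = 2229.62 km
Total = 1164.78 + 2229.62 = 3394.40 km

3394 km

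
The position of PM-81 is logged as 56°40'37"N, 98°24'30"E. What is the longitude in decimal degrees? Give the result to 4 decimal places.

98° + 24′/60 + 30″/3600 = 98 + 0.40000 + 0.00833 = 98.4083°

98.4083°E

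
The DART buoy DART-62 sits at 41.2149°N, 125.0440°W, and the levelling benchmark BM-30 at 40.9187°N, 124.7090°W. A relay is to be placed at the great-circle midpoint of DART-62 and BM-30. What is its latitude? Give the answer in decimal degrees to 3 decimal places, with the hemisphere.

41.067°N

Bx = cos φ₂ cos Δλ = 0.755627,  By = cos φ₂ sin Δλ = 0.004418
φₘ = atan2(sin φ₁ + sin φ₂, √((cos φ₁ + Bx)² + By²)) = 41.06692°
λₘ = λ₁ + atan2(By, cos φ₁ + Bx) = -124.87612°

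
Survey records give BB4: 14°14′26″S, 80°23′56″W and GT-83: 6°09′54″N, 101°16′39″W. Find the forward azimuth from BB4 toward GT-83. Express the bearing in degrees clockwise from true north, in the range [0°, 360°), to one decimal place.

BB4: φ = -14.24056°, λ = -80.39889°
GT-83: φ = +6.16500°, λ = -101.27750°
Δλ = -20.8786°
y = sin Δλ · cos φ₂ = -0.354328
x = cos φ₁ sin φ₂ − sin φ₁ cos φ₂ cos Δλ = 0.332604
θ = atan2(y, x) = -46.8114° → 313.1886° (mod 360°)

313.2°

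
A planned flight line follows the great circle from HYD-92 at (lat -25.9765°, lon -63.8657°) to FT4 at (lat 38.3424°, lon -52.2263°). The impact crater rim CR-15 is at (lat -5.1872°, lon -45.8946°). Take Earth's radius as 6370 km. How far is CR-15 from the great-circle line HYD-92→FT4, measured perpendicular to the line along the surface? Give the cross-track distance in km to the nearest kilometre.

1573 km

δ₁₃ = central angle HYD-92→CR-15 = 0.470785 rad  (haversine)
θ₁₃ = bearing HYD-92→CR-15 = 42.643°,  θ₁₂ = bearing HYD-92→FT4 = 10.036°
dₓₜ = R·arcsin(sin δ₁₃ · sin(θ₁₃ − θ₁₂)) = 6370·arcsin(0.45359·sin(32.608°)) = 1572.956 km
|dₓₜ| = 1572.956 km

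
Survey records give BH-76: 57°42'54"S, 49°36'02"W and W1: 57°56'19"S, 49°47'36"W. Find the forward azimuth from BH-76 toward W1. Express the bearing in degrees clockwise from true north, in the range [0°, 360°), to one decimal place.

BH-76: φ = -57.71500°, λ = -49.60056°
W1: φ = -57.93861°, λ = -49.79333°
Δλ = -0.1928°
y = sin Δλ · cos φ₂ = -0.001786
x = cos φ₁ sin φ₂ − sin φ₁ cos φ₂ cos Δλ = -0.003905
θ = atan2(y, x) = -155.4237° → 204.5763° (mod 360°)

204.6°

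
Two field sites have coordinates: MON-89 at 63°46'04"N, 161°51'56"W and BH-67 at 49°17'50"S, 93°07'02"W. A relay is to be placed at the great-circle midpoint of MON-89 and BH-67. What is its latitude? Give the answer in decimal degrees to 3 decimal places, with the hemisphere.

8.671°N

MON-89: φ = +63.76778°, λ = -161.86556°
BH-67: φ = -49.29722°, λ = -93.11722°
Bx = cos φ₂ cos Δλ = 0.236376,  By = cos φ₂ sin Δλ = 0.607788
φₘ = atan2(sin φ₁ + sin φ₂, √((cos φ₁ + Bx)² + By²)) = 8.67113°
λₘ = λ₁ + atan2(By, cos φ₁ + Bx) = -120.00738°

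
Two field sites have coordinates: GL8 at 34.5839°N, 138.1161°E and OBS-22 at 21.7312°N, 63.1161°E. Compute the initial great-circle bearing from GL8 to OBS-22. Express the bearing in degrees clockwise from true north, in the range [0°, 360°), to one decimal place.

280.6°

Δλ = -75.0000°
y = sin Δλ · cos φ₂ = -0.897279
x = cos φ₁ sin φ₂ − sin φ₁ cos φ₂ cos Δλ = 0.168359
θ = atan2(y, x) = -79.3730° → 280.6270° (mod 360°)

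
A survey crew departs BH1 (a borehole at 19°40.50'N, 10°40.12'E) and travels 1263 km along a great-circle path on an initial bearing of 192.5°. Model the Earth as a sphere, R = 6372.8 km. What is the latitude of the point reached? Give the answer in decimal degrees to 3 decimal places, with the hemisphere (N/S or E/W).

8.574°N

BH1: φ = +19.67500°, λ = +10.66867°
δ = d/R = 1263/6372.8 = 0.198186 rad
φ₂ = arcsin(sin φ₁ cos δ + cos φ₁ sin δ cos θ)
   = arcsin(0.33668·0.98043 + 0.94162·0.19689·-0.97630) = 8.57433°
λ₂ = λ₁ + atan2(sin θ sin δ cos φ₁, cos δ − sin φ₁ sin φ₂) = 8.19864°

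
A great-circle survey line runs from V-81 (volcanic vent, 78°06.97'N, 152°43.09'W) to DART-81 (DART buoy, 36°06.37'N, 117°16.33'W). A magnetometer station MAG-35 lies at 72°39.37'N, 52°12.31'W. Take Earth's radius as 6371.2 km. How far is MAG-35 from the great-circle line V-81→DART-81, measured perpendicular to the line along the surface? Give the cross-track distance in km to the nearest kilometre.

V-81: φ = +78.11617°, λ = -152.71817°
DART-81: φ = +36.10617°, λ = -117.27217°
MAG-35: φ = +72.65617°, λ = -52.20517°
δ₁₃ = central angle V-81→MAG-35 = 0.395319 rad  (haversine)
θ₁₃ = bearing V-81→MAG-35 = 49.561°,  θ₁₂ = bearing V-81→DART-81 = 138.129°
dₓₜ = R·arcsin(sin δ₁₃ · sin(θ₁₃ − θ₁₂)) = 6371.2·arcsin(0.38510·sin(-88.568°)) = -2517.825 km
|dₓₜ| = 2517.825 km

2518 km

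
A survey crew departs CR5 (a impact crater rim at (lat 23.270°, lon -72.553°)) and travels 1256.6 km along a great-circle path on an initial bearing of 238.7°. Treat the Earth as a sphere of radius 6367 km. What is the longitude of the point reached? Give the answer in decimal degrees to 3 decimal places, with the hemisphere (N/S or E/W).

82.648°W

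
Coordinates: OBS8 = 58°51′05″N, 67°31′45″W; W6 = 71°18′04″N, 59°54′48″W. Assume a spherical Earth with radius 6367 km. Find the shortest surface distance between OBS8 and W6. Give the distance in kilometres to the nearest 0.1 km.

OBS8: φ = +58.85139°, λ = -67.52917°
W6: φ = +71.30111°, λ = -59.91333°
Δφ = 12.4497°,  Δλ = 7.6158°
a = sin²(Δφ/2) + cos φ₁ cos φ₂ sin²(Δλ/2) = 0.012489
c = 2·arcsin(√a) = 0.223973 rad = 12.8327°
d = R·c = 6367 × 0.223973 = 1426.0 km

1426.0 km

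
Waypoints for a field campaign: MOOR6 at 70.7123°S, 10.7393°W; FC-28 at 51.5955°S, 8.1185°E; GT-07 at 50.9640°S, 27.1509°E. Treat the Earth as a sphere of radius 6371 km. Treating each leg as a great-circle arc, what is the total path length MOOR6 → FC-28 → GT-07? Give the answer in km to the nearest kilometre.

MOOR6→FC-28: c = 0.365797 rad, d = 2330.49 km
FC-28→GT-07: c = 0.207487 rad, d = 1321.90 km
Total = 2330.49 + 1321.90 = 3652.39 km

3652 km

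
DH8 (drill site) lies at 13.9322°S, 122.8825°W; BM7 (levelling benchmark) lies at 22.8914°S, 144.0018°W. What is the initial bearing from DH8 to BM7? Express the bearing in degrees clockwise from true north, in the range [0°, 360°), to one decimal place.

Δλ = -21.1193°
y = sin Δλ · cos φ₂ = -0.331934
x = cos φ₁ sin φ₂ − sin φ₁ cos φ₂ cos Δλ = -0.170630
θ = atan2(y, x) = -117.2053° → 242.7947° (mod 360°)

242.8°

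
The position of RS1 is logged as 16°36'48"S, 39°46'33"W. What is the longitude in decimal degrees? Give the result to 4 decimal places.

39° + 46′/60 + 33″/3600 = 39 + 0.76667 + 0.00917 = 39.7758°

39.7758°W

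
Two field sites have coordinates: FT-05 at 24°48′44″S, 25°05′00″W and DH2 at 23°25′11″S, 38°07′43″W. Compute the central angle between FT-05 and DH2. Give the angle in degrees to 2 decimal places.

11.98°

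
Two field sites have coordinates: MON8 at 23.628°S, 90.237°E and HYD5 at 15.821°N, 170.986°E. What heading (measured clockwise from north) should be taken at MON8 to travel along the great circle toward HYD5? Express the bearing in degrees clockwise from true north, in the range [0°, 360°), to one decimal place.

71.8°

Δλ = 80.7490°
y = sin Δλ · cos φ₂ = 0.949604
x = cos φ₁ sin φ₂ − sin φ₁ cos φ₂ cos Δλ = 0.311768
θ = atan2(y, x) = 71.8243° → 71.8243° (mod 360°)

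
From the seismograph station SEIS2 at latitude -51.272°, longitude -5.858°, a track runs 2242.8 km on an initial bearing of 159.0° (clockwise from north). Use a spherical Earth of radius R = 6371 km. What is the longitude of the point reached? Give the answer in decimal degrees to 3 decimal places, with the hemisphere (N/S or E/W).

14.326°E

δ = d/R = 2242.8/6371 = 0.352033 rad
φ₂ = arcsin(sin φ₁ cos δ + cos φ₁ sin δ cos θ)
   = arcsin(-0.78012·0.93867 + 0.62562·0.34481·-0.93358) = -69.01495°
λ₂ = λ₁ + atan2(sin θ sin δ cos φ₁, cos δ − sin φ₁ sin φ₂) = 14.32630°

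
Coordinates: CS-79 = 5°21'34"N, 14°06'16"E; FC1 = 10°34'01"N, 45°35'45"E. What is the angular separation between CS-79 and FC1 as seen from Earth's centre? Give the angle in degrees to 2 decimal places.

31.60°

CS-79: φ = +5.35944°, λ = +14.10444°
FC1: φ = +10.56694°, λ = +45.59583°
Δφ = 5.2075°,  Δλ = 31.4914°
a = sin²(Δφ/2) + cos φ₁ cos φ₂ sin²(Δλ/2) = 0.074139
c = 2·arcsin(√a) = 0.551534 rad = 31.6006°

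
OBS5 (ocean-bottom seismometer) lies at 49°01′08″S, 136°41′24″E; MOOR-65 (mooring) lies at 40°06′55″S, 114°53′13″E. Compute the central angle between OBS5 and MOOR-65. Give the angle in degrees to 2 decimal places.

OBS5: φ = -49.01889°, λ = +136.69000°
MOOR-65: φ = -40.11528°, λ = +114.88694°
Δφ = 8.9036°,  Δλ = -21.8031°
a = sin²(Δφ/2) + cos φ₁ cos φ₂ sin²(Δλ/2) = 0.023963
c = 2·arcsin(√a) = 0.310851 rad = 17.8104°

17.81°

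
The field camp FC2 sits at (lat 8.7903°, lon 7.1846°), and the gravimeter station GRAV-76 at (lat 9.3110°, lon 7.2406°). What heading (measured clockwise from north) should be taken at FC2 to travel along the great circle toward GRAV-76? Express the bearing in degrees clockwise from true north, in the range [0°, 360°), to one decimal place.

Δλ = 0.0560°
y = sin Δλ · cos φ₂ = 0.000965
x = cos φ₁ sin φ₂ − sin φ₁ cos φ₂ cos Δλ = 0.009088
θ = atan2(y, x) = 6.0582° → 6.0582° (mod 360°)

6.1°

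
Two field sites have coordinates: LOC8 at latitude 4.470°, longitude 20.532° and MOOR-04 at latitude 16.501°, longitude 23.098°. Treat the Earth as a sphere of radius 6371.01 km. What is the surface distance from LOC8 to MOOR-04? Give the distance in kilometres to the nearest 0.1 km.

Δφ = 12.0310°,  Δλ = 2.5660°
a = sin²(Δφ/2) + cos φ₁ cos φ₂ sin²(Δλ/2) = 0.011462
c = 2·arcsin(√a) = 0.214530 rad = 12.2917°
d = R·c = 6371.01 × 0.214530 = 1366.8 km

1366.8 km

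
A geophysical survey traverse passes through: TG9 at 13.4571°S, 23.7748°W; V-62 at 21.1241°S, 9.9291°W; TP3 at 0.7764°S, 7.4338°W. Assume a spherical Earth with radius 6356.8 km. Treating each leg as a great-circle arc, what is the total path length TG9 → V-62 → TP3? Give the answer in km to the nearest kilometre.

3968 km

TG9→V-62: c = 0.266492 rad, d = 1694.04 km
V-62→TP3: c = 0.357669 rad, d = 2273.63 km
Total = 1694.04 + 2273.63 = 3967.67 km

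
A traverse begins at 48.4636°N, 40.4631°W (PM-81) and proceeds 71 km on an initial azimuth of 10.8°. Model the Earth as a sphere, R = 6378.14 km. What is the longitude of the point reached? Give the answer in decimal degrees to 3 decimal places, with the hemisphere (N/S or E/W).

40.281°W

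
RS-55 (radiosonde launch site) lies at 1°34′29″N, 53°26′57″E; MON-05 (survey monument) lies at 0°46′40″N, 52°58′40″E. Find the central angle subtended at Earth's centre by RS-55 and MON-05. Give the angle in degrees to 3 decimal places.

0.926°

RS-55: φ = +1.57472°, λ = +53.44917°
MON-05: φ = +0.77778°, λ = +52.97778°
Δφ = -0.7969°,  Δλ = -0.4714°
a = sin²(Δφ/2) + cos φ₁ cos φ₂ sin²(Δλ/2) = 0.000065
c = 2·arcsin(√a) = 0.016159 rad = 0.9259°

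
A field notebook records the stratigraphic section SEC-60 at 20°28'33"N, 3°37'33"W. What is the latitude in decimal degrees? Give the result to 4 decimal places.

20.4758°N

20° + 28′/60 + 33″/3600 = 20 + 0.46667 + 0.00917 = 20.4758°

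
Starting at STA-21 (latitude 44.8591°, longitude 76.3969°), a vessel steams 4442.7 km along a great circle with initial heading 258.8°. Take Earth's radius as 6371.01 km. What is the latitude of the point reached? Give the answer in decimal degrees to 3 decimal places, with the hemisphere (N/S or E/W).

δ = d/R = 4442.7/6371.01 = 0.697331 rad
φ₂ = arcsin(sin φ₁ cos δ + cos φ₁ sin δ cos θ)
   = arcsin(0.70537·0.76656 + 0.70884·0.64217·-0.19423) = 26.89064°
λ₂ = λ₁ + atan2(sin θ sin δ cos φ₁, cos δ − sin φ₁ sin φ₂) = 31.46089°

26.891°N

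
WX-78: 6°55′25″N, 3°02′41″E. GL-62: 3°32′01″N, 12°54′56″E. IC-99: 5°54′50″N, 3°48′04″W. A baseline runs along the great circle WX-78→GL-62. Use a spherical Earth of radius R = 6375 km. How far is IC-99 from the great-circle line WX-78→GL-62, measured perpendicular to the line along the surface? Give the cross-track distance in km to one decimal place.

341.7 km

WX-78: φ = +6.92361°, λ = +3.04472°
GL-62: φ = +3.53361°, λ = +12.91556°
IC-99: φ = +5.91389°, λ = -3.80111°
δ₁₃ = central angle WX-78→IC-99 = 0.120032 rad  (haversine)
θ₁₃ = bearing WX-78→IC-99 = 261.951°,  θ₁₂ = bearing WX-78→GL-62 = 108.530°
dₓₜ = R·arcsin(sin δ₁₃ · sin(θ₁₃ − θ₁₂)) = 6375·arcsin(0.11974·sin(153.420°)) = 341.727 km
|dₓₜ| = 341.727 km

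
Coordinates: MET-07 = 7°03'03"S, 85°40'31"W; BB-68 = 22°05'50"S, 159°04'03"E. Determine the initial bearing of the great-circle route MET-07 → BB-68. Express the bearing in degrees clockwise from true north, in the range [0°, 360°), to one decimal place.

MET-07: φ = -7.05083°, λ = -85.67528°
BB-68: φ = -22.09722°, λ = +159.06750°
Δλ = -115.2572°
y = sin Δλ · cos φ₂ = -0.837970
x = cos φ₁ sin φ₂ − sin φ₁ cos φ₂ cos Δλ = -0.421863
θ = atan2(y, x) = -116.7222° → 243.2778° (mod 360°)

243.3°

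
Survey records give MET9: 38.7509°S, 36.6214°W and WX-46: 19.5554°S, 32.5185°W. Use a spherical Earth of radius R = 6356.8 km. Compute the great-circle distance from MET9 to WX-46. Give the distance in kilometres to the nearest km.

2166 km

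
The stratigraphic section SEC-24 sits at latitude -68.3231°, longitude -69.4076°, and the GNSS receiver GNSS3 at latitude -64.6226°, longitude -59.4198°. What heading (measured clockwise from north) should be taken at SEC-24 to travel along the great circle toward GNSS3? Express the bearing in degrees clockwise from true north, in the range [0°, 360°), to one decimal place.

Δλ = 9.9878°
y = sin Δλ · cos φ₂ = 0.074332
x = cos φ₁ sin φ₂ − sin φ₁ cos φ₂ cos Δλ = 0.058505
θ = atan2(y, x) = 51.7945° → 51.7945° (mod 360°)

51.8°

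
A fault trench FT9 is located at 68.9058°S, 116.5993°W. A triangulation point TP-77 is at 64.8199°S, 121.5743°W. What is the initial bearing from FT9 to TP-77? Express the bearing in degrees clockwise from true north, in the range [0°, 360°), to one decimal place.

Δλ = -4.9750°
y = sin Δλ · cos φ₂ = -0.036897
x = cos φ₁ sin φ₂ − sin φ₁ cos φ₂ cos Δλ = 0.069757
θ = atan2(y, x) = -27.8760° → 332.1240° (mod 360°)

332.1°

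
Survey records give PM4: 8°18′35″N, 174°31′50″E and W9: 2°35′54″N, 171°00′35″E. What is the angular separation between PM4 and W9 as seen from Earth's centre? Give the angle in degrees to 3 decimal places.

6.700°

PM4: φ = +8.30972°, λ = +174.53056°
W9: φ = +2.59833°, λ = +171.00972°
Δφ = -5.7114°,  Δλ = -3.5208°
a = sin²(Δφ/2) + cos φ₁ cos φ₂ sin²(Δλ/2) = 0.003415
c = 2·arcsin(√a) = 0.116942 rad = 6.7003°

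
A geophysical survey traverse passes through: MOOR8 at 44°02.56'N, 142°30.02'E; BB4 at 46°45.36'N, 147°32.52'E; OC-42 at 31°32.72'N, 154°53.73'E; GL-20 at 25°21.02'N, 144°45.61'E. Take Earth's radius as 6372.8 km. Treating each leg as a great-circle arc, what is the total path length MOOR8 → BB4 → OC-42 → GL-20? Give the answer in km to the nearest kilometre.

MOOR8: φ = +44.04267°, λ = +142.50033°
BB4: φ = +46.75600°, λ = +147.54200°
OC-42: φ = +31.54533°, λ = +154.89550°
GL-20: φ = +25.35033°, λ = +144.76017°
MOOR8→BB4: c = 0.077820 rad, d = 495.93 km
BB4→OC-42: c = 0.283202 rad, d = 1804.79 km
OC-42→GL-20: c = 0.189270 rad, d = 1206.18 km
Total = 495.93 + 1804.79 + 1206.18 = 3506.90 km

3507 km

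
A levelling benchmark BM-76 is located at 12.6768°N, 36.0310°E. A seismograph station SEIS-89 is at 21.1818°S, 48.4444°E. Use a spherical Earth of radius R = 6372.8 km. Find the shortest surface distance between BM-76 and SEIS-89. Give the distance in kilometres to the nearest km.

4003 km

Δφ = -33.8586°,  Δλ = 12.4134°
a = sin²(Δφ/2) + cos φ₁ cos φ₂ sin²(Δλ/2) = 0.095426
c = 2·arcsin(√a) = 0.628096 rad = 35.9872°
d = R·c = 6372.8 × 0.628096 = 4002.7 km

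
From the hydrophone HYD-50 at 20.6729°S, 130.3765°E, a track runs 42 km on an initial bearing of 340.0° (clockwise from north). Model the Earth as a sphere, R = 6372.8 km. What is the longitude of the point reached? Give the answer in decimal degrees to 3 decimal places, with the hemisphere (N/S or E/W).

130.239°E

δ = d/R = 42/6372.8 = 0.006591 rad
φ₂ = arcsin(sin φ₁ cos δ + cos φ₁ sin δ cos θ)
   = arcsin(-0.35303·0.99998 + 0.93561·0.00659·0.93969) = -20.31801°
λ₂ = λ₁ + atan2(sin θ sin δ cos φ₁, cos δ − sin φ₁ sin φ₂) = 130.23878°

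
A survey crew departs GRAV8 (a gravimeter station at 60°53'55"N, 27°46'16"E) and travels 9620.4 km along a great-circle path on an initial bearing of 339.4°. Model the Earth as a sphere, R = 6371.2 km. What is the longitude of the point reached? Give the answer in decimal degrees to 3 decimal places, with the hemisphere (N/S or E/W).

128.176°W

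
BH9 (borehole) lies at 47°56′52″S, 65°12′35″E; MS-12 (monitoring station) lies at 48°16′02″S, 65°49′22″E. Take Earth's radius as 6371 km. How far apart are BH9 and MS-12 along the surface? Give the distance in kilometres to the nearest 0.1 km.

BH9: φ = -47.94778°, λ = +65.20972°
MS-12: φ = -48.26722°, λ = +65.82278°
Δφ = -0.3194°,  Δλ = 0.6131°
a = sin²(Δφ/2) + cos φ₁ cos φ₂ sin²(Δλ/2) = 0.000021
c = 2·arcsin(√a) = 0.009063 rad = 0.5192°
d = R·c = 6371 × 0.009063 = 57.7 km

57.7 km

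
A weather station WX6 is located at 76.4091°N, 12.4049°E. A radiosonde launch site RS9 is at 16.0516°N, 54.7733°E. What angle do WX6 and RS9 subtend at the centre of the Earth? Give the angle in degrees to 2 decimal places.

Δφ = -60.3575°,  Δλ = 42.3684°
a = sin²(Δφ/2) + cos φ₁ cos φ₂ sin²(Δλ/2) = 0.282197
c = 2·arcsin(√a) = 1.120084 rad = 64.1761°

64.18°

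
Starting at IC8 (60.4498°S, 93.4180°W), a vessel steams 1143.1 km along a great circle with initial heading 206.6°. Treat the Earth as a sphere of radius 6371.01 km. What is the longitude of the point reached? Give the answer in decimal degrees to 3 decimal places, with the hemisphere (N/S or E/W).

106.406°W

δ = d/R = 1143.1/6371.01 = 0.179422 rad
φ₂ = arcsin(sin φ₁ cos δ + cos φ₁ sin δ cos θ)
   = arcsin(-0.86992·0.98395 + 0.49319·0.17846·-0.89415) = -69.17288°
λ₂ = λ₁ + atan2(sin θ sin δ cos φ₁, cos δ − sin φ₁ sin φ₂) = -106.40582°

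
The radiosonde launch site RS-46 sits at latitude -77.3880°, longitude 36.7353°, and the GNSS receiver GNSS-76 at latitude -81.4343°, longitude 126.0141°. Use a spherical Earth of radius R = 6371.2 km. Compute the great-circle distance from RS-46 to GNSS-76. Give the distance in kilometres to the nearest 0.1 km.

1681.0 km

Δφ = -4.0463°,  Δλ = 89.2788°
a = sin²(Δφ/2) + cos φ₁ cos φ₂ sin²(Δλ/2) = 0.017302
c = 2·arcsin(√a) = 0.263842 rad = 15.1170°
d = R·c = 6371.2 × 0.263842 = 1681.0 km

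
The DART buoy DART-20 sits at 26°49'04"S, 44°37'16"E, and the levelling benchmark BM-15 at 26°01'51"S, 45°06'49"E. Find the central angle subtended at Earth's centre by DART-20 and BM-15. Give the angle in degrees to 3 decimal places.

0.902°

DART-20: φ = -26.81778°, λ = +44.62111°
BM-15: φ = -26.03083°, λ = +45.11361°
Δφ = 0.7869°,  Δλ = 0.4925°
a = sin²(Δφ/2) + cos φ₁ cos φ₂ sin²(Δλ/2) = 0.000062
c = 2·arcsin(√a) = 0.015745 rad = 0.9021°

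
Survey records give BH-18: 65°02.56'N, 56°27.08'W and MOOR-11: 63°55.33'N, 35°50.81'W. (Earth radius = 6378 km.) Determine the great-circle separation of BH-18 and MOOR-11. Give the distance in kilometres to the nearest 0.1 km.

991.4 km

BH-18: φ = +65.04267°, λ = -56.45133°
MOOR-11: φ = +63.92217°, λ = -35.84683°
Δφ = -1.1205°,  Δλ = 20.6045°
a = sin²(Δφ/2) + cos φ₁ cos φ₂ sin²(Δλ/2) = 0.006028
c = 2·arcsin(√a) = 0.155438 rad = 8.9059°
d = R·c = 6378 × 0.155438 = 991.4 km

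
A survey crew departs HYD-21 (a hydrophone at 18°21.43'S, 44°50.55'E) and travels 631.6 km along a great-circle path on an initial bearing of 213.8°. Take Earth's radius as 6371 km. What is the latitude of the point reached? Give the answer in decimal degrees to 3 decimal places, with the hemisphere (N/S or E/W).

HYD-21: φ = -18.35717°, λ = +44.84250°
δ = d/R = 631.6/6371 = 0.099137 rad
φ₂ = arcsin(sin φ₁ cos δ + cos φ₁ sin δ cos θ)
   = arcsin(-0.31494·0.99509 + 0.94911·0.09897·-0.83098) = -23.04501°
λ₂ = λ₁ + atan2(sin θ sin δ cos φ₁, cos δ − sin φ₁ sin φ₂) = 41.41222°

23.045°S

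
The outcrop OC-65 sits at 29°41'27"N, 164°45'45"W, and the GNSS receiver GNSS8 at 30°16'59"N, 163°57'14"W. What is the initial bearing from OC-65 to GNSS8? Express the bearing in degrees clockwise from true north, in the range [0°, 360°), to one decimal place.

OC-65: φ = +29.69083°, λ = -164.76250°
GNSS8: φ = +30.28306°, λ = -163.95389°
Δλ = 0.8086°
y = sin Δλ · cos φ₂ = 0.012187
x = cos φ₁ sin φ₂ − sin φ₁ cos φ₂ cos Δλ = 0.010379
θ = atan2(y, x) = 49.5812° → 49.5812° (mod 360°)

49.6°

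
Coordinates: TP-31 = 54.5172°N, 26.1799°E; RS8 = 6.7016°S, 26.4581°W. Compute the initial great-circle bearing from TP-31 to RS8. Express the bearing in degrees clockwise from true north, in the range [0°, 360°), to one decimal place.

234.7°

Δλ = -52.6380°
y = sin Δλ · cos φ₂ = -0.789387
x = cos φ₁ sin φ₂ − sin φ₁ cos φ₂ cos Δλ = -0.558513
θ = atan2(y, x) = -125.2805° → 234.7195° (mod 360°)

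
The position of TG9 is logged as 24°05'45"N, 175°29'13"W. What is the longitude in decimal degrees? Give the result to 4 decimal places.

175.4869°W

175° + 29′/60 + 13″/3600 = 175 + 0.48333 + 0.00361 = 175.4869°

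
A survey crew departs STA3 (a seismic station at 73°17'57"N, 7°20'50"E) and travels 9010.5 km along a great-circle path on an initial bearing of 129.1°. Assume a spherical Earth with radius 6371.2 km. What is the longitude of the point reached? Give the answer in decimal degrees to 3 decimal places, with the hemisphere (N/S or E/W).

STA3: φ = +73.29917°, λ = +7.34722°
δ = d/R = 9010.5/6371.2 = 1.414255 rad
φ₂ = arcsin(sin φ₁ cos δ + cos φ₁ sin δ cos θ)
   = arcsin(0.95782·0.15590 + 0.28737·0.98777·-0.63068) = -1.70178°
λ₂ = λ₁ + atan2(sin θ sin δ cos φ₁, cos δ − sin φ₁ sin φ₂) = 57.42314°

57.423°E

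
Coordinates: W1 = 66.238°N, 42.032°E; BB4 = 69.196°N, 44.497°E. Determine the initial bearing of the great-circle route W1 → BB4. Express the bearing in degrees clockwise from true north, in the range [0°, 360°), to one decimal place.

16.4°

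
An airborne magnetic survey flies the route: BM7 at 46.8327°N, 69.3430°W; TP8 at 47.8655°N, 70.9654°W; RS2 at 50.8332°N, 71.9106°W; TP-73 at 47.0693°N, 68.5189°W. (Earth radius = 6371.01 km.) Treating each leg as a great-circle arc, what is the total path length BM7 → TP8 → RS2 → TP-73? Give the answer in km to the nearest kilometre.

BM7→TP8: c = 0.026324 rad, d = 167.71 km
TP8→RS2: c = 0.052898 rad, d = 337.01 km
RS2→TP-73: c = 0.076314 rad, d = 486.19 km
Total = 167.71 + 337.01 + 486.19 = 990.92 km

991 km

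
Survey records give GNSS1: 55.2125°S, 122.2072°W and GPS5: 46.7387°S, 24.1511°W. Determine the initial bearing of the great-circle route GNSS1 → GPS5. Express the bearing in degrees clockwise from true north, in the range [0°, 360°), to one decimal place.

Δλ = 98.0561°
y = sin Δλ · cos φ₂ = 0.678563
x = cos φ₁ sin φ₂ − sin φ₁ cos φ₂ cos Δλ = -0.494362
θ = atan2(y, x) = 126.0749° → 126.0749° (mod 360°)

126.1°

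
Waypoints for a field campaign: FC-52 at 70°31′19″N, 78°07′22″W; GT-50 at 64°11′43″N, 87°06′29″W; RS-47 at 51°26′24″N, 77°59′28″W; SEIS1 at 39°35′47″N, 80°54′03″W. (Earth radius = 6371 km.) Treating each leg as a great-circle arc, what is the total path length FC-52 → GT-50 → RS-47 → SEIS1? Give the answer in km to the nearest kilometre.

FC-52: φ = +70.52194°, λ = -78.12278°
GT-50: φ = +64.19528°, λ = -87.10806°
RS-47: φ = +51.44000°, λ = -77.99111°
SEIS1: φ = +39.59639°, λ = -80.90083°
FC-52→GT-50: c = 0.125553 rad, d = 799.90 km
GT-50→RS-47: c = 0.237649 rad, d = 1514.06 km
RS-47→SEIS1: c = 0.209706 rad, d = 1336.04 km
Total = 799.90 + 1514.06 + 1336.04 = 3650.00 km

3650 km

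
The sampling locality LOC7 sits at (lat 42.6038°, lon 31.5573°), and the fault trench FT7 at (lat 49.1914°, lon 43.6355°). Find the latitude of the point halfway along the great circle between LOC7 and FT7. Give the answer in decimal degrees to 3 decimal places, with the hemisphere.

Bx = cos φ₂ cos Δλ = 0.639067,  By = cos φ₂ sin Δλ = 0.136750
φₘ = atan2(sin φ₁ + sin φ₂, √((cos φ₁ + Bx)² + By²)) = 46.05637°
λₘ = λ₁ + atan2(By, cos φ₁ + Bx) = 37.23645°

46.056°N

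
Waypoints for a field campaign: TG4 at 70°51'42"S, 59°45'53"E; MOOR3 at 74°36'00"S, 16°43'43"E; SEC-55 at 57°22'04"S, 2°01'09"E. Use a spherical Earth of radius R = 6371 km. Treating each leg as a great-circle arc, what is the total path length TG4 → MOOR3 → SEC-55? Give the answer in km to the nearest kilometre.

TG4: φ = -70.86167°, λ = +59.76472°
MOOR3: φ = -74.60000°, λ = +16.72861°
SEC-55: φ = -57.36778°, λ = +2.01917°
TG4→MOOR3: c = 0.226556 rad, d = 1443.39 km
MOOR3→SEC-55: c = 0.316217 rad, d = 2014.62 km
Total = 1443.39 + 2014.62 = 3458.01 km

3458 km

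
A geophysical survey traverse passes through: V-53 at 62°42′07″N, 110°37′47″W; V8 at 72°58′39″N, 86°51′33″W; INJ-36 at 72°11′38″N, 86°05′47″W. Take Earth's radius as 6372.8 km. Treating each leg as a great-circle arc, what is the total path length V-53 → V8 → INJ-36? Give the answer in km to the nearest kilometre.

1587 km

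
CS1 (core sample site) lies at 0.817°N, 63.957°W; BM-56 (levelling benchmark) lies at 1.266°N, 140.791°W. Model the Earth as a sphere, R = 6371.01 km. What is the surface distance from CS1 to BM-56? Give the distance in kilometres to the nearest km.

8542 km

Δφ = 0.4490°,  Δλ = -76.8340°
a = sin²(Δφ/2) + cos φ₁ cos φ₂ sin²(Δλ/2) = 0.385995
c = 2·arcsin(√a) = 1.340764 rad = 76.8201°
d = R·c = 6371.01 × 1.340764 = 8542.0 km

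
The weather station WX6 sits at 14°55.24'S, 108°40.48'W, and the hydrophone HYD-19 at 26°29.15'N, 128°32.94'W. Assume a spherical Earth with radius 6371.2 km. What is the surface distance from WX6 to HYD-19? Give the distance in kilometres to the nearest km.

WX6: φ = -14.92067°, λ = -108.67467°
HYD-19: φ = +26.48583°, λ = -128.54900°
Δφ = 41.4065°,  Δλ = -19.8743°
a = sin²(Δφ/2) + cos φ₁ cos φ₂ sin²(Δλ/2) = 0.150737
c = 2·arcsin(√a) = 0.797462 rad = 45.6912°
d = R·c = 6371.2 × 0.797462 = 5080.8 km

5081 km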